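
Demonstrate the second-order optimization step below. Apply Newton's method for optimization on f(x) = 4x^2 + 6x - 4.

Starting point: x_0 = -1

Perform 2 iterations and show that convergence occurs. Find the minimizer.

f(x) = 4x^2 + 6x - 4, f'(x) = 8x + (6), f''(x) = 8
Step 1: f'(-1) = -2, x_1 = -1 - -2/8 = -3/4
Step 2: f'(-3/4) = 0, x_2 = -3/4 (converged)
Newton's method converges in 1 step for quadratics.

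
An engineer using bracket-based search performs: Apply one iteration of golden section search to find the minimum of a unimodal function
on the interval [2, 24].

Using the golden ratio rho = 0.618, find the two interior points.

Golden section search on [2, 24].
Golden ratio rho = 0.618 (approx).
Interior points:
  x_1 = 2 + (1-0.618)*22 = 10.4040
  x_2 = 2 + 0.618*22 = 15.5960
Compare f(x_1) and f(x_2) to determine which subinterval to keep.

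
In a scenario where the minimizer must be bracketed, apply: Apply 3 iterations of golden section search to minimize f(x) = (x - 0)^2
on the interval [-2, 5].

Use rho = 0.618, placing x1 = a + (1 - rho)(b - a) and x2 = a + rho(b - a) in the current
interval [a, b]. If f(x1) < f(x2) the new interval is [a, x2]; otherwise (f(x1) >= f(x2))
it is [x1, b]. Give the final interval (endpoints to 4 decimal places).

Golden section search for min of f(x) = (x - 0)^2 on [-2, 5].
Each step: x1 = a + (1 - rho)(b - a), x2 = a + rho(b - a); if f(x1) < f(x2) keep [a, x2], otherwise keep [x1, b].
Step 1: [-2.0000, 5.0000], x1=0.6740 (f=0.4543), x2=2.3260 (f=5.4103); f(x1) < f(x2) => keep [-2.0000, 2.3260]
Step 2: [-2.0000, 2.3260], x1=-0.3475 (f=0.1207), x2=0.6735 (f=0.4536); f(x1) < f(x2) => keep [-2.0000, 0.6735]
Step 3: [-2.0000, 0.6735], x1=-0.9787 (f=0.9579), x2=-0.3478 (f=0.1210); f(x1) > f(x2) => keep [-0.9787, 0.6735]
Final interval: [-0.9787, 0.6735]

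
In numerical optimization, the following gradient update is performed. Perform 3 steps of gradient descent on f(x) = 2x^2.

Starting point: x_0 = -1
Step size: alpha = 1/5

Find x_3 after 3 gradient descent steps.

f(x) = 2x^2, f'(x) = 4x + (0)
Step 1: f'(-1) = -4, x_1 = -1 - 1/5 * -4 = -1/5
Step 2: f'(-1/5) = -4/5, x_2 = -1/5 - 1/5 * -4/5 = -1/25
Step 3: f'(-1/25) = -4/25, x_3 = -1/25 - 1/5 * -4/25 = -1/125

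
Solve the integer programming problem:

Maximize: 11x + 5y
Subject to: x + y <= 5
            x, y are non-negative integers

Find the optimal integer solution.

Objective: 11x + 5y, constraint: x + y <= 5
Coefficient of x is 11 >= coefficient of y is 5, so allocate the entire budget to x.
Optimal: x = 5, y = 0, value = 55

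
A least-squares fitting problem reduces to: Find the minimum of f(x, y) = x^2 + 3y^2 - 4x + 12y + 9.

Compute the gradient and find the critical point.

f(x,y) = x^2 + 3y^2 - 4x + 12y + 9
df/dx = 2x + (-4) = 0  =>  x = 2
df/dy = 6y + (12) = 0  =>  y = -2
f(2, -2) = 1*(2)^2 + 3*(-2)^2 + -4*(2) + 12*(-2) + 9 = -7
Hessian is diagonal with entries 2, 6 > 0, so this is a minimum.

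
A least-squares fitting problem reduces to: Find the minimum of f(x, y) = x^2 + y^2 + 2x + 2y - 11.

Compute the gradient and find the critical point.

f(x,y) = x^2 + y^2 + 2x + 2y - 11
df/dx = 2x + (2) = 0  =>  x = -1
df/dy = 2y + (2) = 0  =>  y = -1
f(-1, -1) = 1*(-1)^2 + 1*(-1)^2 + 2*(-1) + 2*(-1) + -11 = -13
Hessian is diagonal with entries 2, 2 > 0, so this is a minimum.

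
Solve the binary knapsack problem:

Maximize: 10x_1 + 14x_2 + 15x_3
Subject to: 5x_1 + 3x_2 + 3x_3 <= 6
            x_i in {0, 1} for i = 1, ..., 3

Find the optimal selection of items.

Items: item 1 (v=10, w=5), item 2 (v=14, w=3), item 3 (v=15, w=3)
Capacity: 6
Checking all 8 subsets (w = total weight, v = total value):
  {}: w = 0, v = 0
  {1}: w = 5, v = 10
  {2}: w = 3, v = 14
  {3}: w = 3, v = 15
  {1, 2}: w = 8 > 6, infeasible
  {1, 3}: w = 8 > 6, infeasible
  {2, 3}: w = 6, v = 29
  {1, 2, 3}: w = 11 > 6, infeasible
Best feasible subset: items [2, 3]
Total weight: 6 <= 6, total value: 29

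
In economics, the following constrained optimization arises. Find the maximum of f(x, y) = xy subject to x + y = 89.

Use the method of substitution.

Substitute y = 89 - x into f(x,y) = xy:
g(x) = x(89 - x) = 89x - x^2
g'(x) = 89 - 2x = 0  =>  x = 89/2
y = 89 - 89/2 = 89/2
Maximum value = (89/2) * (89/2) = 7921/4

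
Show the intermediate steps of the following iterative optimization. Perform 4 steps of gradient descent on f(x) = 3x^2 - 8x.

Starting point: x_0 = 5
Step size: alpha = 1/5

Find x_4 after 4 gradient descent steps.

f(x) = 3x^2 - 8x, f'(x) = 6x + (-8)
Step 1: f'(5) = 22, x_1 = 5 - 1/5 * 22 = 3/5
Step 2: f'(3/5) = -22/5, x_2 = 3/5 - 1/5 * -22/5 = 37/25
Step 3: f'(37/25) = 22/25, x_3 = 37/25 - 1/5 * 22/25 = 163/125
Step 4: f'(163/125) = -22/125, x_4 = 163/125 - 1/5 * -22/125 = 837/625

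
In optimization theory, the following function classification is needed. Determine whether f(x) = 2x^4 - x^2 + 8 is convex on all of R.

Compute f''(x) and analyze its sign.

f(x) = 2x^4 - x^2 + 8
f'(x) = 8x^3 + -2x
f''(x) = 24x^2 + -2
f''(0) = -2 < 0, so not convex near x = 0
Therefore, f is not globally convex on R.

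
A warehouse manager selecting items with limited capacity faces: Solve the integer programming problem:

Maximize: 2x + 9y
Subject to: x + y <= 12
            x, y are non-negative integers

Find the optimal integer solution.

Objective: 2x + 9y, constraint: x + y <= 12
Coefficient of y is 9 > coefficient of x is 2, so allocate the entire budget to y.
Optimal: x = 0, y = 12, value = 108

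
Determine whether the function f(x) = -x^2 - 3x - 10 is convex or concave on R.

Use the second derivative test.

f(x) = -x^2 - 3x - 10
f'(x) = -2x - 3
f''(x) = -2
Since f''(x) = -2 < 0 for all x, f is concave on R.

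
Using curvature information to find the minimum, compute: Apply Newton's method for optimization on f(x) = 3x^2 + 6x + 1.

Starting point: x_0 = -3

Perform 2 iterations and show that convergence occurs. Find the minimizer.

f(x) = 3x^2 + 6x + 1, f'(x) = 6x + (6), f''(x) = 6
Step 1: f'(-3) = -12, x_1 = -3 - -12/6 = -1
Step 2: f'(-1) = 0, x_2 = -1 (converged)
Newton's method converges in 1 step for quadratics.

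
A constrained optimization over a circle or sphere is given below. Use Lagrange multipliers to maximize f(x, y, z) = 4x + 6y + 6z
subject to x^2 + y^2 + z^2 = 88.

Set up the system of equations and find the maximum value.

Lagrange conditions: 4 = 2*lambda*x, 6 = 2*lambda*y, 6 = 2*lambda*z
So x:4 = y:6 = z:6, i.e. x = 4t, y = 6t, z = 6t
Constraint: t^2*(4^2 + 6^2 + 6^2) = 88
  t^2 * 88 = 88  =>  t = sqrt(1)
Maximum = 4*4t + 6*6t + 6*6t = 88*sqrt(1) = 88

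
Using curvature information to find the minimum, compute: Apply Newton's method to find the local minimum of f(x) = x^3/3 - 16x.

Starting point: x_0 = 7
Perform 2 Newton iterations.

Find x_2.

f(x) = x^3/3 - 16x
f'(x) = x^2 - 16, f''(x) = 2x
Newton update: x_{n+1} = x_n - (x_n^2 - 16)/(2*x_n)
Step 1: x_0 = 7, f'=33, f''=14, x_1 = 65/14
Step 2: x_1 = 65/14, f'=1089/196, f''=65/7, x_2 = 7361/1820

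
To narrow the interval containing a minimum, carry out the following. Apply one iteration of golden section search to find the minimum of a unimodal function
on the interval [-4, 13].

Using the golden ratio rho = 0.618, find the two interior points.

Golden section search on [-4, 13].
Golden ratio rho = 0.618 (approx).
Interior points:
  x_1 = -4 + (1-0.618)*17 = 2.4940
  x_2 = -4 + 0.618*17 = 6.5060
Compare f(x_1) and f(x_2) to determine which subinterval to keep.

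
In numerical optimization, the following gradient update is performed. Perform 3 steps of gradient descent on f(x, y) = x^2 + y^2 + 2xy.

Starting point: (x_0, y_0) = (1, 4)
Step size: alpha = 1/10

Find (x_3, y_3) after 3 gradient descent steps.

f(x,y) = x^2 + y^2 + 2xy
grad_x = 2x + 2y, grad_y = 2y + 2x
Step 1: grad = (10, 10), (0, 3)
Step 2: grad = (6, 6), (-3/5, 12/5)
Step 3: grad = (18/5, 18/5), (-24/25, 51/25)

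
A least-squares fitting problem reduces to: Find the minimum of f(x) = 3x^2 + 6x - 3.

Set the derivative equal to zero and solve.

f(x) = 3x^2 + 6x - 3
f'(x) = 6x + (6) = 0
x = -6/6 = -1
f(-1) = -6
Since f''(x) = 6 > 0, this is a minimum.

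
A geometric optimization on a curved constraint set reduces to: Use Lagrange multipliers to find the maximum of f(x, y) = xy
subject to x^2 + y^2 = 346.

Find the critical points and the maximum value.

Lagrange conditions: y = 2*lambda*x and x = 2*lambda*y
If x = 0 then y = 0, violating the constraint, so x, y != 0.
Dividing: y/x = x/y => x^2 = y^2 => y = x or y = -x
Constraint: 2x^2 = 346 => x^2 = 173 => x = +/-sqrt(173)
Critical points: (sqrt(173), sqrt(173)), (-sqrt(173), -sqrt(173)), (sqrt(173), -sqrt(173)), (-sqrt(173), sqrt(173))
  y = x:  xy = x^2 = 173  at (sqrt(173), sqrt(173)) and (-sqrt(173), -sqrt(173))
  y = -x: xy = -x^2 = -173 at (sqrt(173), -sqrt(173)) and (-sqrt(173), sqrt(173))
Maximum xy = 173 at (sqrt(173), sqrt(173)) and (-sqrt(173), -sqrt(173))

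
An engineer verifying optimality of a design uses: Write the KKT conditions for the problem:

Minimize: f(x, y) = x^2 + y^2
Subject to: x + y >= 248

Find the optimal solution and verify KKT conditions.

KKT conditions for min x^2 + y^2 s.t. x + y >= 248:
Stationarity: 2x = mu, 2y = mu
So x = y = mu/2.
Complementary slackness: mu*(x + y - 248) = 0
Primal feasibility: x + y >= 248; dual feasibility: mu >= 0
If mu = 0 then x = y = 0, but 0 + 0 < 248 is infeasible, so the constraint is active.
Constraint active: x + y = 2*(mu/2) = 248 => mu = 248
x = y = 124, f = 30752
Verify: stationarity 2*124 = 248 = mu; primal 124 + 124 = 248 >= 248; dual mu = 248 >= 0; complementary slackness 248*(248 - 248) = 0. All KKT conditions hold.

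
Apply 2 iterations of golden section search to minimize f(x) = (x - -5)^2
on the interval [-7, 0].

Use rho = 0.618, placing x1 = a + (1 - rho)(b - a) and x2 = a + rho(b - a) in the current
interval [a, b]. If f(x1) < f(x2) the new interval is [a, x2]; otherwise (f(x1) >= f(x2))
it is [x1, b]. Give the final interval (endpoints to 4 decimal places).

Golden section search for min of f(x) = (x - -5)^2 on [-7, 0].
Each step: x1 = a + (1 - rho)(b - a), x2 = a + rho(b - a); if f(x1) < f(x2) keep [a, x2], otherwise keep [x1, b].
Step 1: [-7.0000, 0.0000], x1=-4.3260 (f=0.4543), x2=-2.6740 (f=5.4103); f(x1) < f(x2) => keep [-7.0000, -2.6740]
Step 2: [-7.0000, -2.6740], x1=-5.3475 (f=0.1207), x2=-4.3265 (f=0.4536); f(x1) < f(x2) => keep [-7.0000, -4.3265]
Final interval: [-7.0000, -4.3265]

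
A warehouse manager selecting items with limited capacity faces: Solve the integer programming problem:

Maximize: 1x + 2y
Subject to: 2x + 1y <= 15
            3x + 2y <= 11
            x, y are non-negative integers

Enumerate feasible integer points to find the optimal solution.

Constraint 1: 2x + 1y <= 15
Constraint 2: 3x + 2y <= 11
Feasible x range (need y >= 0): 0 <= x <= min(15/2, 11/3) => x in {0, ..., 3}.
Enumerate feasible integer points row by row (the coefficient of y is 2 > 0, so for each x the largest feasible y gives the best value):
  x = 0: y <= min((15 - 2*0)/1, (11 - 3*0)/2) => y in {0, ..., 5}; best 1*0 + 2*5 = 10
  x = 1: y <= min((15 - 2*1)/1, (11 - 3*1)/2) => y in {0, ..., 4}; best 1*1 + 2*4 = 9
  x = 2: y <= min((15 - 2*2)/1, (11 - 3*2)/2) => y in {0, ..., 2}; best 1*2 + 2*2 = 6
  x = 3: y <= min((15 - 2*3)/1, (11 - 3*3)/2) => y in {0, ..., 1}; best 1*3 + 2*1 = 5
The maximum 1x + 2y = 10 is achieved at x = 0, y = 5.
Check: 2*0 + 1*5 = 5 <= 15 and 3*0 + 2*5 = 10 <= 11.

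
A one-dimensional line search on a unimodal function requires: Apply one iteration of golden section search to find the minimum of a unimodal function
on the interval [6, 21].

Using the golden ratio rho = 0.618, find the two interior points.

Golden section search on [6, 21].
Golden ratio rho = 0.618 (approx).
Interior points:
  x_1 = 6 + (1-0.618)*15 = 11.7300
  x_2 = 6 + 0.618*15 = 15.2700
Compare f(x_1) and f(x_2) to determine which subinterval to keep.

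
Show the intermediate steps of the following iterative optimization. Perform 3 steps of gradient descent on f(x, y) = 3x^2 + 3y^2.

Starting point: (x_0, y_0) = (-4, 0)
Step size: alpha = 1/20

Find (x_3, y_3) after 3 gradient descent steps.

f(x,y) = 3x^2 + 3y^2
grad_x = 6x + 0y, grad_y = 6y + 0x
Step 1: grad = (-24, 0), (-14/5, 0)
Step 2: grad = (-84/5, 0), (-49/25, 0)
Step 3: grad = (-294/25, 0), (-343/250, 0)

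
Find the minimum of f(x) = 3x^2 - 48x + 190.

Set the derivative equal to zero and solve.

f(x) = 3x^2 - 48x + 190
f'(x) = 6x + (-48) = 0
x = 48/6 = 8
f(8) = -2
Since f''(x) = 6 > 0, this is a minimum.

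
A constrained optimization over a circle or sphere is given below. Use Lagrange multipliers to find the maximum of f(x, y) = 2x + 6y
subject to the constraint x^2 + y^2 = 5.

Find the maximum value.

Set up Lagrange conditions: grad f = lambda * grad g
  2 = 2*lambda*x
  6 = 2*lambda*y
From these: x/y = 2/6, so x = 2t, y = 6t for some t.
Substitute into constraint: (2t)^2 + (6t)^2 = 5
  t^2 * 40 = 5
  t = sqrt(5/40)
Maximum = 2*x + 6*y = (2^2 + 6^2)*t = 40 * sqrt(5/40) = sqrt(200)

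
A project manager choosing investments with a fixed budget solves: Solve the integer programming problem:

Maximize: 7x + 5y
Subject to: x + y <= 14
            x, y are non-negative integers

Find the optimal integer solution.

Objective: 7x + 5y, constraint: x + y <= 14
Coefficient of x is 7 >= coefficient of y is 5, so allocate the entire budget to x.
Optimal: x = 14, y = 0, value = 98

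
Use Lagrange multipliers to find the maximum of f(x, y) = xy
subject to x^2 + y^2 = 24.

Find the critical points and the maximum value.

Lagrange conditions: y = 2*lambda*x and x = 2*lambda*y
If x = 0 then y = 0, violating the constraint, so x, y != 0.
Dividing: y/x = x/y => x^2 = y^2 => y = x or y = -x
Constraint: 2x^2 = 24 => x^2 = 12 => x = +/-sqrt(12)
Critical points: (sqrt(12), sqrt(12)), (-sqrt(12), -sqrt(12)), (sqrt(12), -sqrt(12)), (-sqrt(12), sqrt(12))
  y = x:  xy = x^2 = 12  at (sqrt(12), sqrt(12)) and (-sqrt(12), -sqrt(12))
  y = -x: xy = -x^2 = -12 at (sqrt(12), -sqrt(12)) and (-sqrt(12), sqrt(12))
Maximum xy = 12 at (sqrt(12), sqrt(12)) and (-sqrt(12), -sqrt(12))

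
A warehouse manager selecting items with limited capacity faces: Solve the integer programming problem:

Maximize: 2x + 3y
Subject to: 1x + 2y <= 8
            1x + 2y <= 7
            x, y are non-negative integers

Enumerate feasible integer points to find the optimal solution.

Constraint 1: 1x + 2y <= 8
Constraint 2: 1x + 2y <= 7
Feasible x range (need y >= 0): 0 <= x <= min(8/1, 7/1) => x in {0, ..., 7}.
Enumerate feasible integer points row by row (the coefficient of y is 3 > 0, so for each x the largest feasible y gives the best value):
  x = 0: y <= min((8 - 1*0)/2, (7 - 1*0)/2) => y in {0, ..., 3}; best 2*0 + 3*3 = 9
  x = 1: y <= min((8 - 1*1)/2, (7 - 1*1)/2) => y in {0, ..., 3}; best 2*1 + 3*3 = 11
  x = 2: y <= min((8 - 1*2)/2, (7 - 1*2)/2) => y in {0, ..., 2}; best 2*2 + 3*2 = 10
  x = 3: y <= min((8 - 1*3)/2, (7 - 1*3)/2) => y in {0, ..., 2}; best 2*3 + 3*2 = 12
  x = 4: y <= min((8 - 1*4)/2, (7 - 1*4)/2) => y in {0, ..., 1}; best 2*4 + 3*1 = 11
  x = 5: y <= min((8 - 1*5)/2, (7 - 1*5)/2) => y in {0, ..., 1}; best 2*5 + 3*1 = 13
  x = 6: y <= min((8 - 1*6)/2, (7 - 1*6)/2) => y in {0}; best 2*6 + 3*0 = 12
  x = 7: y <= min((8 - 1*7)/2, (7 - 1*7)/2) => y in {0}; best 2*7 + 3*0 = 14
The maximum 2x + 3y = 14 is achieved at x = 7, y = 0.
Check: 1*7 + 2*0 = 7 <= 8 and 1*7 + 2*0 = 7 <= 7.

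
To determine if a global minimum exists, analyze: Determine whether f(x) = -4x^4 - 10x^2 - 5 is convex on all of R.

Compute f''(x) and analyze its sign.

f(x) = -4x^4 - 10x^2 - 5
f'(x) = -16x^3 + -20x
f''(x) = -48x^2 + -20
f''(x) = -48x^2 + -20 <= -20 < 0 for all x
Therefore, f is concave on R.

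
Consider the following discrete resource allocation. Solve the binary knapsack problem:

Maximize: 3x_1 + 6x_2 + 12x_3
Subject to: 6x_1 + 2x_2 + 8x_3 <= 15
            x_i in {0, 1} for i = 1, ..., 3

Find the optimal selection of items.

Items: item 1 (v=3, w=6), item 2 (v=6, w=2), item 3 (v=12, w=8)
Capacity: 15
Checking all 8 subsets (w = total weight, v = total value):
  {}: w = 0, v = 0
  {1}: w = 6, v = 3
  {2}: w = 2, v = 6
  {3}: w = 8, v = 12
  {1, 2}: w = 8, v = 9
  {1, 3}: w = 14, v = 15
  {2, 3}: w = 10, v = 18
  {1, 2, 3}: w = 16 > 15, infeasible
Best feasible subset: items [2, 3]
Total weight: 10 <= 15, total value: 18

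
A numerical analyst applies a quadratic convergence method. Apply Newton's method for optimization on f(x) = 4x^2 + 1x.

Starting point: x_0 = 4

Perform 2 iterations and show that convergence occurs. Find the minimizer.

f(x) = 4x^2 + 1x, f'(x) = 8x + (1), f''(x) = 8
Step 1: f'(4) = 33, x_1 = 4 - 33/8 = -1/8
Step 2: f'(-1/8) = 0, x_2 = -1/8 (converged)
Newton's method converges in 1 step for quadratics.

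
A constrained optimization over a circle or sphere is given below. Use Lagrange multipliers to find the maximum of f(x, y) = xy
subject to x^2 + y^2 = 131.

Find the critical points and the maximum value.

Lagrange conditions: y = 2*lambda*x and x = 2*lambda*y
If x = 0 then y = 0, violating the constraint, so x, y != 0.
Dividing: y/x = x/y => x^2 = y^2 => y = x or y = -x
Constraint: 2x^2 = 131 => x^2 = 131/2 => x = +/-sqrt(131/2)
Critical points: (sqrt(131/2), sqrt(131/2)), (-sqrt(131/2), -sqrt(131/2)), (sqrt(131/2), -sqrt(131/2)), (-sqrt(131/2), sqrt(131/2))
  y = x:  xy = x^2 = 131/2  at (sqrt(131/2), sqrt(131/2)) and (-sqrt(131/2), -sqrt(131/2))
  y = -x: xy = -x^2 = -131/2 at (sqrt(131/2), -sqrt(131/2)) and (-sqrt(131/2), sqrt(131/2))
Maximum xy = 131/2 at (sqrt(131/2), sqrt(131/2)) and (-sqrt(131/2), -sqrt(131/2))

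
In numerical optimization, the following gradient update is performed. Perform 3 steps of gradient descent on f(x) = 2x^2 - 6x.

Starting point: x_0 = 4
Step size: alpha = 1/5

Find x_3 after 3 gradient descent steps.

f(x) = 2x^2 - 6x, f'(x) = 4x + (-6)
Step 1: f'(4) = 10, x_1 = 4 - 1/5 * 10 = 2
Step 2: f'(2) = 2, x_2 = 2 - 1/5 * 2 = 8/5
Step 3: f'(8/5) = 2/5, x_3 = 8/5 - 1/5 * 2/5 = 38/25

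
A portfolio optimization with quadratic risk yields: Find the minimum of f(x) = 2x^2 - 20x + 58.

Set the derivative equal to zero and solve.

f(x) = 2x^2 - 20x + 58
f'(x) = 4x + (-20) = 0
x = 20/4 = 5
f(5) = 8
Since f''(x) = 4 > 0, this is a minimum.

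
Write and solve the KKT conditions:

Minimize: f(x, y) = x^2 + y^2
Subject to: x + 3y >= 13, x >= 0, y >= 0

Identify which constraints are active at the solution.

KKT conditions for min x^2 + y^2 s.t. 1x + 3y >= 13, x >= 0, y >= 0:
Stationarity: 2x = mu*1 + mu_x, 2y = mu*3 + mu_y, with mu, mu_x, mu_y >= 0
Complementary slackness: mu*(x + 3y - 13) = 0, mu_x*x = 0, mu_y*y = 0
(0, 0) is infeasible (1*0 + 3*0 < 13), so if mu = 0 stationarity would force x = mu_x/2 >= 0, y = mu_y/2 >= 0 with mu_x*x = mu_y*y = 0, i.e. x = y = 0: contradiction. Hence mu > 0 and x + 3y = 13 is active.
Try x > 0, y > 0 (so mu_x = mu_y = 0): x = 1*mu/2, y = 3*mu/2
Substitute: 1*(1*mu/2) + 3*(3*mu/2) = 13
  mu*10/2 = 13 => mu = 13/5
x* = 13/10 > 0, y* = 39/10 > 0, consistent with mu_x = mu_y = 0.
f is convex and the constraints are linear, so this KKT point is the global minimum.
f* = 169/10
Active constraints: x + 3y >= 13 (holds with equality, mu = 13/5 > 0); x >= 0 and y >= 0 are inactive (mu_x = mu_y = 0).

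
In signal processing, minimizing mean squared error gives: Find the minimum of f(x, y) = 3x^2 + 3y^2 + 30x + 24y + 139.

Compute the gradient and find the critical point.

f(x,y) = 3x^2 + 3y^2 + 30x + 24y + 139
df/dx = 6x + (30) = 0  =>  x = -5
df/dy = 6y + (24) = 0  =>  y = -4
f(-5, -4) = 3*(-5)^2 + 3*(-4)^2 + 30*(-5) + 24*(-4) + 139 = 16
Hessian is diagonal with entries 6, 6 > 0, so this is a minimum.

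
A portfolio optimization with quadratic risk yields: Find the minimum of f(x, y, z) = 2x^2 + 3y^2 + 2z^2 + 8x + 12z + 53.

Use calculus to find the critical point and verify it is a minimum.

f(x,y,z) = 2x^2 + 3y^2 + 2z^2 + 8x + 12z + 53
df/dx = 4x + (8) = 0 => x = -2
df/dy = 6y + (0) = 0 => y = 0
df/dz = 4z + (12) = 0 => z = -3
f(-2,0,-3) = 2*(-2)^2 + 3*(0)^2 + 2*(-3)^2 + 8*(-2) + 12*(-3) + 53 = 27
Hessian is diagonal with entries 4, 6, 4 > 0, confirmed minimum.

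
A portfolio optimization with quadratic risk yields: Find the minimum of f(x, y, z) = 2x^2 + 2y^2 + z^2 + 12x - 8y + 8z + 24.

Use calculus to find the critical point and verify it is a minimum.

f(x,y,z) = 2x^2 + 2y^2 + z^2 + 12x - 8y + 8z + 24
df/dx = 4x + (12) = 0 => x = -3
df/dy = 4y + (-8) = 0 => y = 2
df/dz = 2z + (8) = 0 => z = -4
f(-3,2,-4) = 2*(-3)^2 + 2*(2)^2 + 1*(-4)^2 + 12*(-3) + -8*(2) + 8*(-4) + 24 = -18
Hessian is diagonal with entries 4, 4, 2 > 0, confirmed minimum.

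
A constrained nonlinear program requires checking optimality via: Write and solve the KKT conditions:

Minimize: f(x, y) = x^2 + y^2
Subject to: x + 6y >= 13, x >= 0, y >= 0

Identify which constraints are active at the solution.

KKT conditions for min x^2 + y^2 s.t. 1x + 6y >= 13, x >= 0, y >= 0:
Stationarity: 2x = mu*1 + mu_x, 2y = mu*6 + mu_y, with mu, mu_x, mu_y >= 0
Complementary slackness: mu*(x + 6y - 13) = 0, mu_x*x = 0, mu_y*y = 0
(0, 0) is infeasible (1*0 + 6*0 < 13), so if mu = 0 stationarity would force x = mu_x/2 >= 0, y = mu_y/2 >= 0 with mu_x*x = mu_y*y = 0, i.e. x = y = 0: contradiction. Hence mu > 0 and x + 6y = 13 is active.
Try x > 0, y > 0 (so mu_x = mu_y = 0): x = 1*mu/2, y = 6*mu/2
Substitute: 1*(1*mu/2) + 6*(6*mu/2) = 13
  mu*37/2 = 13 => mu = 26/37
x* = 13/37 > 0, y* = 78/37 > 0, consistent with mu_x = mu_y = 0.
f is convex and the constraints are linear, so this KKT point is the global minimum.
f* = 169/37
Active constraints: x + 6y >= 13 (holds with equality, mu = 26/37 > 0); x >= 0 and y >= 0 are inactive (mu_x = mu_y = 0).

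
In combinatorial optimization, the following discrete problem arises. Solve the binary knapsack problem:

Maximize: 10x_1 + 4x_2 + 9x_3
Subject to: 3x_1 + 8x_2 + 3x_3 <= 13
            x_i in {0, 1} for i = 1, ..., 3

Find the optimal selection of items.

Items: item 1 (v=10, w=3), item 2 (v=4, w=8), item 3 (v=9, w=3)
Capacity: 13
Checking all 8 subsets (w = total weight, v = total value):
  {}: w = 0, v = 0
  {1}: w = 3, v = 10
  {2}: w = 8, v = 4
  {3}: w = 3, v = 9
  {1, 2}: w = 11, v = 14
  {1, 3}: w = 6, v = 19
  {2, 3}: w = 11, v = 13
  {1, 2, 3}: w = 14 > 13, infeasible
Best feasible subset: items [1, 3]
Total weight: 6 <= 13, total value: 19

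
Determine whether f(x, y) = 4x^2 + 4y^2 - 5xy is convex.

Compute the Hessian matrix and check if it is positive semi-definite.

f(x,y) = 4x^2 + 4y^2 - 5xy
Hessian H = [[8, -5], [-5, 8]]
trace(H) = 16, det(H) = 39
Eigenvalues: (16 +/- sqrt(100)) / 2 = 13, 3
Since both eigenvalues > 0, f is convex.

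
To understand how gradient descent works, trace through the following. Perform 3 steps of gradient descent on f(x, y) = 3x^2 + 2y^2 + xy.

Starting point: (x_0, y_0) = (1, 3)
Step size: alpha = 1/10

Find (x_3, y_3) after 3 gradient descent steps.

f(x,y) = 3x^2 + 2y^2 + xy
grad_x = 6x + 1y, grad_y = 4y + 1x
Step 1: grad = (9, 13), (1/10, 17/10)
Step 2: grad = (23/10, 69/10), (-13/100, 101/100)
Step 3: grad = (23/100, 391/100), (-153/1000, 619/1000)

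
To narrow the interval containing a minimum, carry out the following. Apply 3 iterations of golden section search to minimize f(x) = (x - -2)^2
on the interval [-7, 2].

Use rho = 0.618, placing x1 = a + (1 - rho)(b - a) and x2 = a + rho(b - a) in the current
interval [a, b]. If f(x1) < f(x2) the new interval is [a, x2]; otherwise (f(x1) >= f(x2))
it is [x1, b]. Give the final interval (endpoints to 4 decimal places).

Golden section search for min of f(x) = (x - -2)^2 on [-7, 2].
Each step: x1 = a + (1 - rho)(b - a), x2 = a + rho(b - a); if f(x1) < f(x2) keep [a, x2], otherwise keep [x1, b].
Step 1: [-7.0000, 2.0000], x1=-3.5620 (f=2.4398), x2=-1.4380 (f=0.3158); f(x1) > f(x2) => keep [-3.5620, 2.0000]
Step 2: [-3.5620, 2.0000], x1=-1.4373 (f=0.3166), x2=-0.1247 (f=3.5168); f(x1) < f(x2) => keep [-3.5620, -0.1247]
Step 3: [-3.5620, -0.1247], x1=-2.2489 (f=0.0620), x2=-1.4377 (f=0.3161); f(x1) < f(x2) => keep [-3.5620, -1.4377]
Final interval: [-3.5620, -1.4377]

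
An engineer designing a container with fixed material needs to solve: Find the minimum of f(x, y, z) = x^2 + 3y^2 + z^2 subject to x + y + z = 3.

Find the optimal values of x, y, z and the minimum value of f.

Using Lagrange multipliers on f = x^2 + 3y^2 + z^2 with constraint x + y + z = 3:
Conditions: 2*1*x = lambda, 2*3*y = lambda, 2*1*z = lambda
So x = lambda/2, y = lambda/6, z = lambda/2
Substituting into constraint: lambda * (7/6) = 3
lambda = 18/7
x = 9/7, y = 3/7, z = 9/7
Minimum value = 27/7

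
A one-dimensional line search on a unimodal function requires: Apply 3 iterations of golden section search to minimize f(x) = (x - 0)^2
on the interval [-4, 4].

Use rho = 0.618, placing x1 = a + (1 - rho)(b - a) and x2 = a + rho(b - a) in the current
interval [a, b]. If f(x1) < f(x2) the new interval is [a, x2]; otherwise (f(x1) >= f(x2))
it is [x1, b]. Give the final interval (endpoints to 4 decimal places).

Golden section search for min of f(x) = (x - 0)^2 on [-4, 4].
Each step: x1 = a + (1 - rho)(b - a), x2 = a + rho(b - a); if f(x1) < f(x2) keep [a, x2], otherwise keep [x1, b].
Step 1: [-4.0000, 4.0000], x1=-0.9440 (f=0.8911), x2=0.9440 (f=0.8911); f(x1) = f(x2) (tie, not '<') => keep [-0.9440, 4.0000]
Step 2: [-0.9440, 4.0000], x1=0.9446 (f=0.8923), x2=2.1114 (f=4.4580); f(x1) < f(x2) => keep [-0.9440, 2.1114]
Step 3: [-0.9440, 2.1114], x1=0.2232 (f=0.0498), x2=0.9442 (f=0.8916); f(x1) < f(x2) => keep [-0.9440, 0.9442]
Final interval: [-0.9440, 0.9442]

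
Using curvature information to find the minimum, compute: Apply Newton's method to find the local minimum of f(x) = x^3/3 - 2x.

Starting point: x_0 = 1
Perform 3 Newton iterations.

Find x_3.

f(x) = x^3/3 - 2x
f'(x) = x^2 - 2, f''(x) = 2x
Newton update: x_{n+1} = x_n - (x_n^2 - 2)/(2*x_n)
Step 1: x_0 = 1, f'=-1, f''=2, x_1 = 3/2
Step 2: x_1 = 3/2, f'=1/4, f''=3, x_2 = 17/12
Step 3: x_2 = 17/12, f'=1/144, f''=17/6, x_3 = 577/408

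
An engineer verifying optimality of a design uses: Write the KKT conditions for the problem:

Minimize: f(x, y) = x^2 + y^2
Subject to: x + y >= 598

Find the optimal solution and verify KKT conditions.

KKT conditions for min x^2 + y^2 s.t. x + y >= 598:
Stationarity: 2x = mu, 2y = mu
So x = y = mu/2.
Complementary slackness: mu*(x + y - 598) = 0
Primal feasibility: x + y >= 598; dual feasibility: mu >= 0
If mu = 0 then x = y = 0, but 0 + 0 < 598 is infeasible, so the constraint is active.
Constraint active: x + y = 2*(mu/2) = 598 => mu = 598
x = y = 299, f = 178802
Verify: stationarity 2*299 = 598 = mu; primal 299 + 299 = 598 >= 598; dual mu = 598 >= 0; complementary slackness 598*(598 - 598) = 0. All KKT conditions hold.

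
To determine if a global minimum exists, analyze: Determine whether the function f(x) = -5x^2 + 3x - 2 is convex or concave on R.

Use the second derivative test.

f(x) = -5x^2 + 3x - 2
f'(x) = -10x + 3
f''(x) = -10
Since f''(x) = -10 < 0 for all x, f is concave on R.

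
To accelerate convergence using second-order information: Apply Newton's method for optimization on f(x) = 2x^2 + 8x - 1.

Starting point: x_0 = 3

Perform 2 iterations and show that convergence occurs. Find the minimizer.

f(x) = 2x^2 + 8x - 1, f'(x) = 4x + (8), f''(x) = 4
Step 1: f'(3) = 20, x_1 = 3 - 20/4 = -2
Step 2: f'(-2) = 0, x_2 = -2 (converged)
Newton's method converges in 1 step for quadratics.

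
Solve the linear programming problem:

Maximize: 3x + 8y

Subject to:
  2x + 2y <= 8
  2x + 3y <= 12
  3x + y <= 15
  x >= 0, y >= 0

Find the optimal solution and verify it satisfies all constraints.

Feasible vertices: (0, 0), (0, 4), (4, 0)
Objective 3x + 8y at each vertex:
  (0, 0): 0
  (0, 4): 32
  (4, 0): 12
Maximum is 32 at (0, 4).
Verify constraints at (x, y) = (0, 4):
  2*0 + 2*4 = 8 <= 8 (active)
  2*0 + 3*4 = 12 <= 12 (active)
  3*0 + 1*4 = 4 <= 15
  x = 0 >= 0, y = 4 >= 0. All constraints satisfied.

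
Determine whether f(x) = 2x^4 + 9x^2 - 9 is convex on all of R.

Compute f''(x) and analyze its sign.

f(x) = 2x^4 + 9x^2 - 9
f'(x) = 8x^3 + 18x
f''(x) = 24x^2 + 18
f''(x) = 24x^2 + 18 >= 18 > 0 for all x
Therefore, f is convex on R.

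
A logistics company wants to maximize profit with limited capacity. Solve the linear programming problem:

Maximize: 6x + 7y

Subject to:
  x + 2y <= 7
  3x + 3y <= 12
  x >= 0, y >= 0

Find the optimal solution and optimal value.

Feasible vertices: (0, 0), (0, 7/2), (1, 3), (4, 0)
Objective 6x + 7y at each:
  (0, 0): 0
  (0, 7/2): 49/2
  (1, 3): 27
  (4, 0): 24
Maximum is 27 at (1, 3).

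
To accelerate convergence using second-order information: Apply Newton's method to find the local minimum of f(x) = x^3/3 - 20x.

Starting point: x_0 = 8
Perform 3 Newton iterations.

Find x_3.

f(x) = x^3/3 - 20x
f'(x) = x^2 - 20, f''(x) = 2x
Newton update: x_{n+1} = x_n - (x_n^2 - 20)/(2*x_n)
Step 1: x_0 = 8, f'=44, f''=16, x_1 = 21/4
Step 2: x_1 = 21/4, f'=121/16, f''=21/2, x_2 = 761/168
Step 3: x_2 = 761/168, f'=14641/28224, f''=761/84, x_3 = 1143601/255696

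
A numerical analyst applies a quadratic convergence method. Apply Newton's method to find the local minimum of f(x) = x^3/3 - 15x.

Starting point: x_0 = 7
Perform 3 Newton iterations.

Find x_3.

f(x) = x^3/3 - 15x
f'(x) = x^2 - 15, f''(x) = 2x
Newton update: x_{n+1} = x_n - (x_n^2 - 15)/(2*x_n)
Step 1: x_0 = 7, f'=34, f''=14, x_1 = 32/7
Step 2: x_1 = 32/7, f'=289/49, f''=64/7, x_2 = 1759/448
Step 3: x_2 = 1759/448, f'=83521/200704, f''=1759/224, x_3 = 6104641/1576064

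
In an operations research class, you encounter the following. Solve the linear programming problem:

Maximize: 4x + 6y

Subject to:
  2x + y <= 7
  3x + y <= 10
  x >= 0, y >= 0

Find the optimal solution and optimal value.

Feasible vertices: (0, 0), (0, 7), (3, 1), (10/3, 0)
Objective 4x + 6y at each:
  (0, 0): 0
  (0, 7): 42
  (3, 1): 18
  (10/3, 0): 40/3
Maximum is 42 at (0, 7).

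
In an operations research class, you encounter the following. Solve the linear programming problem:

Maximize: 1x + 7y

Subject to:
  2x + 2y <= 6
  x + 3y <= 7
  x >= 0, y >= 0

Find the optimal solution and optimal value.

Feasible vertices: (0, 0), (0, 7/3), (1, 2), (3, 0)
Objective 1x + 7y at each:
  (0, 0): 0
  (0, 7/3): 49/3
  (1, 2): 15
  (3, 0): 3
Maximum is 49/3 at (0, 7/3).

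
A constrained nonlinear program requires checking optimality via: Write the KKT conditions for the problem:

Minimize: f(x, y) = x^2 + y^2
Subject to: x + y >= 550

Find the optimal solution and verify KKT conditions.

KKT conditions for min x^2 + y^2 s.t. x + y >= 550:
Stationarity: 2x = mu, 2y = mu
So x = y = mu/2.
Complementary slackness: mu*(x + y - 550) = 0
Primal feasibility: x + y >= 550; dual feasibility: mu >= 0
If mu = 0 then x = y = 0, but 0 + 0 < 550 is infeasible, so the constraint is active.
Constraint active: x + y = 2*(mu/2) = 550 => mu = 550
x = y = 275, f = 151250
Verify: stationarity 2*275 = 550 = mu; primal 275 + 275 = 550 >= 550; dual mu = 550 >= 0; complementary slackness 550*(550 - 550) = 0. All KKT conditions hold.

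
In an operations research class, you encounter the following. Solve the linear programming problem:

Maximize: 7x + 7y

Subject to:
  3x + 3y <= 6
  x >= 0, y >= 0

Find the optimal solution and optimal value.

The feasible region has vertices at [(0, 0), (2, 0), (0, 2)].
Checking objective 7x + 7y at each vertex:
  (0, 0): 7*0 + 7*0 = 0
  (2, 0): 7*2 + 7*0 = 14
  (0, 2): 7*0 + 7*2 = 14
Maximum is 14 at (2, 0).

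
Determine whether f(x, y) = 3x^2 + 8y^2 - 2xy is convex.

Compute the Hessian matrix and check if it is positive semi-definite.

f(x,y) = 3x^2 + 8y^2 - 2xy
Hessian H = [[6, -2], [-2, 16]]
trace(H) = 22, det(H) = 92
Eigenvalues: (22 +/- sqrt(116)) / 2 = 16.39, 5.615
Since both eigenvalues > 0, f is convex.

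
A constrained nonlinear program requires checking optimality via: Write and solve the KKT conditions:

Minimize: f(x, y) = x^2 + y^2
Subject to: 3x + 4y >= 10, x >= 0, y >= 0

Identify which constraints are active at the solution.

KKT conditions for min x^2 + y^2 s.t. 3x + 4y >= 10, x >= 0, y >= 0:
Stationarity: 2x = mu*3 + mu_x, 2y = mu*4 + mu_y, with mu, mu_x, mu_y >= 0
Complementary slackness: mu*(3x + 4y - 10) = 0, mu_x*x = 0, mu_y*y = 0
(0, 0) is infeasible (3*0 + 4*0 < 10), so if mu = 0 stationarity would force x = mu_x/2 >= 0, y = mu_y/2 >= 0 with mu_x*x = mu_y*y = 0, i.e. x = y = 0: contradiction. Hence mu > 0 and 3x + 4y = 10 is active.
Try x > 0, y > 0 (so mu_x = mu_y = 0): x = 3*mu/2, y = 4*mu/2
Substitute: 3*(3*mu/2) + 4*(4*mu/2) = 10
  mu*25/2 = 10 => mu = 4/5
x* = 6/5 > 0, y* = 8/5 > 0, consistent with mu_x = mu_y = 0.
f is convex and the constraints are linear, so this KKT point is the global minimum.
f* = 4
Active constraints: 3x + 4y >= 10 (holds with equality, mu = 4/5 > 0); x >= 0 and y >= 0 are inactive (mu_x = mu_y = 0).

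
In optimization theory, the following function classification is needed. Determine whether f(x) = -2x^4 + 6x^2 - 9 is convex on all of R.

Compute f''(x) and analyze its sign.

f(x) = -2x^4 + 6x^2 - 9
f'(x) = -8x^3 + 12x
f''(x) = -24x^2 + 12
f''(x) = -24x^2 + 12 -> -inf as |x| -> inf
Therefore, f is not globally convex on R.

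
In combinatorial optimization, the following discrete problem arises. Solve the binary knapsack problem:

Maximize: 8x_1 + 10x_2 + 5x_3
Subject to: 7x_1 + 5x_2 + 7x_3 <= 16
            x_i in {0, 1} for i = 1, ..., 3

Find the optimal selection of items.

Items: item 1 (v=8, w=7), item 2 (v=10, w=5), item 3 (v=5, w=7)
Capacity: 16
Checking all 8 subsets (w = total weight, v = total value):
  {}: w = 0, v = 0
  {1}: w = 7, v = 8
  {2}: w = 5, v = 10
  {3}: w = 7, v = 5
  {1, 2}: w = 12, v = 18
  {1, 3}: w = 14, v = 13
  {2, 3}: w = 12, v = 15
  {1, 2, 3}: w = 19 > 16, infeasible
Best feasible subset: items [1, 2]
Total weight: 12 <= 16, total value: 18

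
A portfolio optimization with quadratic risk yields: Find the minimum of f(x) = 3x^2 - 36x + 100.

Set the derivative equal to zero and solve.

f(x) = 3x^2 - 36x + 100
f'(x) = 6x + (-36) = 0
x = 36/6 = 6
f(6) = -8
Since f''(x) = 6 > 0, this is a minimum.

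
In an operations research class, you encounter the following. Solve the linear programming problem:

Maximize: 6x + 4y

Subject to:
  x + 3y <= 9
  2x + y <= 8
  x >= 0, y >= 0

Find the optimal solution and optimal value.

Feasible vertices: (0, 0), (0, 3), (3, 2), (4, 0)
Objective 6x + 4y at each:
  (0, 0): 0
  (0, 3): 12
  (3, 2): 26
  (4, 0): 24
Maximum is 26 at (3, 2).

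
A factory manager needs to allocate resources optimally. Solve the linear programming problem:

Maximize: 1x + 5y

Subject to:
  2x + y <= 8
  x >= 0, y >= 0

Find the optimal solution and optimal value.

The feasible region has vertices at [(0, 0), (4, 0), (0, 8)].
Checking objective 1x + 5y at each vertex:
  (0, 0): 1*0 + 5*0 = 0
  (4, 0): 1*4 + 5*0 = 4
  (0, 8): 1*0 + 5*8 = 40
Maximum is 40 at (0, 8).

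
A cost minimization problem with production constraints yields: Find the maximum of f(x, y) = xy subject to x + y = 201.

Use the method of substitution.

Substitute y = 201 - x into f(x,y) = xy:
g(x) = x(201 - x) = 201x - x^2
g'(x) = 201 - 2x = 0  =>  x = 201/2
y = 201 - 201/2 = 201/2
Maximum value = (201/2) * (201/2) = 40401/4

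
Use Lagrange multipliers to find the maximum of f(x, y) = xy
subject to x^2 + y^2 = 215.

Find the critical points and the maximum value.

Lagrange conditions: y = 2*lambda*x and x = 2*lambda*y
If x = 0 then y = 0, violating the constraint, so x, y != 0.
Dividing: y/x = x/y => x^2 = y^2 => y = x or y = -x
Constraint: 2x^2 = 215 => x^2 = 215/2 => x = +/-sqrt(215/2)
Critical points: (sqrt(215/2), sqrt(215/2)), (-sqrt(215/2), -sqrt(215/2)), (sqrt(215/2), -sqrt(215/2)), (-sqrt(215/2), sqrt(215/2))
  y = x:  xy = x^2 = 215/2  at (sqrt(215/2), sqrt(215/2)) and (-sqrt(215/2), -sqrt(215/2))
  y = -x: xy = -x^2 = -215/2 at (sqrt(215/2), -sqrt(215/2)) and (-sqrt(215/2), sqrt(215/2))
Maximum xy = 215/2 at (sqrt(215/2), sqrt(215/2)) and (-sqrt(215/2), -sqrt(215/2))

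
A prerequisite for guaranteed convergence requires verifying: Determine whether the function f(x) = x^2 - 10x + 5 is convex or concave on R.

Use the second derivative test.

f(x) = x^2 - 10x + 5
f'(x) = 2x - 10
f''(x) = 2
Since f''(x) = 2 > 0 for all x, f is convex on R.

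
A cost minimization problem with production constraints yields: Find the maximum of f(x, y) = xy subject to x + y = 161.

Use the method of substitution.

Substitute y = 161 - x into f(x,y) = xy:
g(x) = x(161 - x) = 161x - x^2
g'(x) = 161 - 2x = 0  =>  x = 161/2
y = 161 - 161/2 = 161/2
Maximum value = (161/2) * (161/2) = 25921/4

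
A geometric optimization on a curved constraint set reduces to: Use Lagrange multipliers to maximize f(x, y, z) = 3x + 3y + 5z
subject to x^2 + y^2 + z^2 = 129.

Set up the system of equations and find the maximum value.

Lagrange conditions: 3 = 2*lambda*x, 3 = 2*lambda*y, 5 = 2*lambda*z
So x:3 = y:3 = z:5, i.e. x = 3t, y = 3t, z = 5t
Constraint: t^2*(3^2 + 3^2 + 5^2) = 129
  t^2 * 43 = 129  =>  t = sqrt(3)
Maximum = 3*3t + 3*3t + 5*5t = 43*sqrt(3) = sqrt(5547)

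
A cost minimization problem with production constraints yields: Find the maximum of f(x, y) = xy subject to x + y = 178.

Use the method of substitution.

Substitute y = 178 - x into f(x,y) = xy:
g(x) = x(178 - x) = 178x - x^2
g'(x) = 178 - 2x = 0  =>  x = 89
y = 178 - 89 = 89
Maximum value = 89 * 89 = 7921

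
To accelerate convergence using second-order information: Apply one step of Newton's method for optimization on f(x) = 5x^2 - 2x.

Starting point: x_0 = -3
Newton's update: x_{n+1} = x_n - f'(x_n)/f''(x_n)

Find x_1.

f(x) = 5x^2 - 2x
f'(x) = 10x + (-2), f''(x) = 10
Newton step: x_1 = x_0 - f'(x_0)/f''(x_0)
f'(-3) = -32
x_1 = -3 - -32/10 = 1/5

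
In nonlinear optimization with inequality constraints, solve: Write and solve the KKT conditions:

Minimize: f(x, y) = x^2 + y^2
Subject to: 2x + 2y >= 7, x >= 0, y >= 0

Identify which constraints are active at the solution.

KKT conditions for min x^2 + y^2 s.t. 2x + 2y >= 7, x >= 0, y >= 0:
Stationarity: 2x = mu*2 + mu_x, 2y = mu*2 + mu_y, with mu, mu_x, mu_y >= 0
Complementary slackness: mu*(2x + 2y - 7) = 0, mu_x*x = 0, mu_y*y = 0
(0, 0) is infeasible (2*0 + 2*0 < 7), so if mu = 0 stationarity would force x = mu_x/2 >= 0, y = mu_y/2 >= 0 with mu_x*x = mu_y*y = 0, i.e. x = y = 0: contradiction. Hence mu > 0 and 2x + 2y = 7 is active.
Try x > 0, y > 0 (so mu_x = mu_y = 0): x = 2*mu/2, y = 2*mu/2
Substitute: 2*(2*mu/2) + 2*(2*mu/2) = 7
  mu*8/2 = 7 => mu = 7/4
x* = 7/4 > 0, y* = 7/4 > 0, consistent with mu_x = mu_y = 0.
f is convex and the constraints are linear, so this KKT point is the global minimum.
f* = 49/8
Active constraints: 2x + 2y >= 7 (holds with equality, mu = 7/4 > 0); x >= 0 and y >= 0 are inactive (mu_x = mu_y = 0).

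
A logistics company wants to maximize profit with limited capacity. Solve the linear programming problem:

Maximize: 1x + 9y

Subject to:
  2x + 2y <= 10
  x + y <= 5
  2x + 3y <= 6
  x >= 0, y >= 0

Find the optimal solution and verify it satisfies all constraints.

Feasible vertices: (0, 0), (0, 2), (3, 0)
Objective 1x + 9y at each vertex:
  (0, 0): 0
  (0, 2): 18
  (3, 0): 3
Maximum is 18 at (0, 2).
Verify constraints at (x, y) = (0, 2):
  2*0 + 2*2 = 4 <= 10
  1*0 + 1*2 = 2 <= 5
  2*0 + 3*2 = 6 <= 6 (active)
  x = 0 >= 0, y = 2 >= 0. All constraints satisfied.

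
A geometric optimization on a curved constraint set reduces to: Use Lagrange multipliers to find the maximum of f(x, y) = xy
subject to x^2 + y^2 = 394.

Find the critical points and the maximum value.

Lagrange conditions: y = 2*lambda*x and x = 2*lambda*y
If x = 0 then y = 0, violating the constraint, so x, y != 0.
Dividing: y/x = x/y => x^2 = y^2 => y = x or y = -x
Constraint: 2x^2 = 394 => x^2 = 197 => x = +/-sqrt(197)
Critical points: (sqrt(197), sqrt(197)), (-sqrt(197), -sqrt(197)), (sqrt(197), -sqrt(197)), (-sqrt(197), sqrt(197))
  y = x:  xy = x^2 = 197  at (sqrt(197), sqrt(197)) and (-sqrt(197), -sqrt(197))
  y = -x: xy = -x^2 = -197 at (sqrt(197), -sqrt(197)) and (-sqrt(197), sqrt(197))
Maximum xy = 197 at (sqrt(197), sqrt(197)) and (-sqrt(197), -sqrt(197))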